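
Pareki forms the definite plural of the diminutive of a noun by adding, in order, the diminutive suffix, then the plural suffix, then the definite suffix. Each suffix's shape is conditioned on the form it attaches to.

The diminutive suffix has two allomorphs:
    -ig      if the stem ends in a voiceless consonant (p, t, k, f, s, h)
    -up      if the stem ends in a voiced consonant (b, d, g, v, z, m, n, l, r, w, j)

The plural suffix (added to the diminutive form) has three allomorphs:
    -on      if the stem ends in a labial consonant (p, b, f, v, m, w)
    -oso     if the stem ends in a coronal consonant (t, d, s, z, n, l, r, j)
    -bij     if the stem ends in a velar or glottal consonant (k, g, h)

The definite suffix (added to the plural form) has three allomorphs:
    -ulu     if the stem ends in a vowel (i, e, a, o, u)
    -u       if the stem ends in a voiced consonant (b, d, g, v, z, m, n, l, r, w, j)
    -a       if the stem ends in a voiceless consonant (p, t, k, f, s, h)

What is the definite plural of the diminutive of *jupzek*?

jupzekigbiju

The final consonant of *jupzek* is /k/, which is voiceless, so the diminutive suffix is -ig, giving *jupzekig*.
Since the final consonant of the diminutive form *jupzekig* is /g/ (velar/glottal), it takes -bij, giving *jupzekigbij*.
The plural form *jupzekigbij* — final sound /j/ (a voiced consonant) → -u → *jupzekigbiju*.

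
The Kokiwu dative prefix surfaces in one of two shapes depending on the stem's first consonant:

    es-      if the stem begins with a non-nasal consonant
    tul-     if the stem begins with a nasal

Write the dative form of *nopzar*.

tulnopzar

The first consonant of *nopzar* is /n/, which is a nasal, so the prefix is tul-, giving *tulnopzar*.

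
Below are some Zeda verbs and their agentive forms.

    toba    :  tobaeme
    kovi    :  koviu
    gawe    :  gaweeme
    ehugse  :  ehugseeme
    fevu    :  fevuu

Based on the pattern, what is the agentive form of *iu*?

Looking at the last vowel of each stem: -u when the last vowel of the stem is a high vowel (*kovi*, *fevu*); -eme when the last vowel of the stem is a non-high vowel (*toba*, *gawe*, *ehugse*).
Since the last vowel of *iu* is /u/ (a high vowel), it takes -u, giving *iuu*.

iuu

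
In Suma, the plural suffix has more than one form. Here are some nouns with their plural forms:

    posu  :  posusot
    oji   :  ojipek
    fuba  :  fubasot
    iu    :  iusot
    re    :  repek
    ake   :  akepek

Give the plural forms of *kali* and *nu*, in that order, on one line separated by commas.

Looking at the last vowel of each stem: -pek when the last vowel of the stem is a front vowel (*oji*, *re*, *ake*); -sot when the last vowel of the stem is a back vowel (*posu*, *fuba*, *iu*).
*kali* — last vowel /i/ (a front vowel) → -pek → *kalipek*.
*nu*: last vowel = /u/, a back vowel → -sot → *nusot*.

kalipek, nusot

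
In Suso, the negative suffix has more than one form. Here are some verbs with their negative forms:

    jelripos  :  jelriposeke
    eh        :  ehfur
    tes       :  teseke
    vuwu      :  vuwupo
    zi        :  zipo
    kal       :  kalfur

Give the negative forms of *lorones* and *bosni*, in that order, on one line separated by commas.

loroneseke, bosnipo

Looking at the final sound of each stem: -eke when the stem ends in a sibilant (*jelripos*, *tes*); -fur when the stem ends in a non-sibilant consonant (*eh*, *kal*); -po when the stem ends in a vowel (*vuwu*, *zi*).
*lorones*: final sound = /s/, a sibilant → -eke → *loroneseke*.
*bosni*: final sound = /i/, a vowel → -po → *bosnipo*.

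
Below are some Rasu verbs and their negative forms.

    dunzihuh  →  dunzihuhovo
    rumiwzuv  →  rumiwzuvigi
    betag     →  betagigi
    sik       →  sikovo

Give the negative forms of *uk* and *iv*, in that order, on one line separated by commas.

ukovo, ivigi

The alternation tracks the final consonant of the stem — -ovo when the stem ends in a voiceless consonant (*dunzihuh*, *sik*); -igi when the stem ends in a voiced consonant (*rumiwzuv*, *betag*).
Since the final consonant of *uk* is /k/ (voiceless), it takes -ovo, giving *ukovo*.
*iv*: final consonant = /v/, voiced → -igi → *ivigi*.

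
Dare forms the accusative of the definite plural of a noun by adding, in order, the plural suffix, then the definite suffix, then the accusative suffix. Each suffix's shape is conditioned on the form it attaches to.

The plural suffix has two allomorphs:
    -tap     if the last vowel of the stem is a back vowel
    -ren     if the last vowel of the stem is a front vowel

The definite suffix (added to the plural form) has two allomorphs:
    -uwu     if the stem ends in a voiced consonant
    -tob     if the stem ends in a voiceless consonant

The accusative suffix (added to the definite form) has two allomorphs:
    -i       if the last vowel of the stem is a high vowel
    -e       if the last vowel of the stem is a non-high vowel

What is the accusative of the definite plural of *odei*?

Since the last vowel of *odei* is /i/ (a front vowel), it takes -ren, giving *odeiren*.
The final consonant of the plural form *odeiren* is /n/, which is voiced, so the definite suffix is -uwu, giving *odeirenuwu*.
The last vowel of the definite form *odeirenuwu* is /u/, which is a high vowel, so the accusative suffix is -i, giving *odeirenuwui*.

odeirenuwui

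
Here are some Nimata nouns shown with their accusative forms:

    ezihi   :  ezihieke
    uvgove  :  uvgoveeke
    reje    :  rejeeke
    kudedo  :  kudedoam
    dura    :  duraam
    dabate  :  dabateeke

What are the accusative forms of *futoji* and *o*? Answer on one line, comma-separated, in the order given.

The alternation tracks the last vowel of the stem — -eke when the last vowel of the stem is a front vowel (*ezihi*, *uvgove*, *reje*, *dabate*); -am when the last vowel of the stem is a back vowel (*kudedo*, *dura*).
*futoji*: last vowel = /i/, a front vowel → -eke → *futojieke*.
*o*: last vowel = /o/, a back vowel → -am → *oam*.

futojieke, oam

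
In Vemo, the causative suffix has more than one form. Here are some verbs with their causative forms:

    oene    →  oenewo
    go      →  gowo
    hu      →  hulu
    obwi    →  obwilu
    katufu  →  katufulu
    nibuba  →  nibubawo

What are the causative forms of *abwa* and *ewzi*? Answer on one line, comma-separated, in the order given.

abwawo, ewzilu

The alternation tracks the last vowel of the stem — -lu when the last vowel of the stem is a high vowel (*hu*, *obwi*, *katufu*); -wo when the last vowel of the stem is a non-high vowel (*oene*, *go*, *nibuba*).
*abwa* — last vowel /a/ (a non-high vowel) → -wo → *abwawo*.
The last vowel of *ewzi* is /i/, which is a high vowel, so the suffix is -lu, giving *ewzilu*.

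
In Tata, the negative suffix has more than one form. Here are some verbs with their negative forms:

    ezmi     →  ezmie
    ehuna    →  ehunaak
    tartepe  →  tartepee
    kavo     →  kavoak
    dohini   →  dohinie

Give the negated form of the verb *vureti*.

The alternation tracks the last vowel of the stem — -e when the last vowel of the stem is a front vowel (*ezmi*, *tartepe*, *dohini*); -ak when the last vowel of the stem is a back vowel (*ehuna*, *kavo*).
*vureti* — last vowel /i/ (a front vowel) → -e → *vuretie*.

vuretie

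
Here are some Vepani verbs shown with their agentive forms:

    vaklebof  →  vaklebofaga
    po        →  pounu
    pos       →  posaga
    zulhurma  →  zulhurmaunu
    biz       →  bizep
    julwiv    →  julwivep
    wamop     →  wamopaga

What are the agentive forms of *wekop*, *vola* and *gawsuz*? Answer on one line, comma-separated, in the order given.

wekopaga, volaunu, gawsuzep

The suffix is conditioned by the final sound: -aga when the stem ends in a voiceless consonant (*vaklebof*, *pos*, *wamop*); -ep when the stem ends in a voiced consonant (*biz*, *julwiv*); -unu when the stem ends in a vowel (*po*, *zulhurma*).
*wekop*: final sound = /p/, a voiceless consonant → -aga → *wekopaga*.
*vola*: final sound = /a/, a vowel → -unu → *volaunu*.
The final sound of *gawsuz* is /z/, which is a voiced consonant, so the suffix is -ep, giving *gawsuzep*.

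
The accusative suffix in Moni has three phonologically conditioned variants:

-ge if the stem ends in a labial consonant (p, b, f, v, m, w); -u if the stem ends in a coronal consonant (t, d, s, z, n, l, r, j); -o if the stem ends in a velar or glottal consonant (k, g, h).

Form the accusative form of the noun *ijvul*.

*ijvul*: final consonant = /l/, coronal → -u → *ijvulu*.

ijvulu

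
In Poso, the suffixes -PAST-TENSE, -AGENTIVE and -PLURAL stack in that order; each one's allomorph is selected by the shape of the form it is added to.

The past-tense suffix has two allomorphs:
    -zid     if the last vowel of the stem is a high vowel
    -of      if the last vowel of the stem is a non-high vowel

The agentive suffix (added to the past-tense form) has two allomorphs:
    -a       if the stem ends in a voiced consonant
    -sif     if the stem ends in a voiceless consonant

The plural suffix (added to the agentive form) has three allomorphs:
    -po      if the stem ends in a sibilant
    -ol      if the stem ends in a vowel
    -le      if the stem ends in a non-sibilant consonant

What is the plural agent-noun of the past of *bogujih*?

*bogujih*: last vowel = /i/, a high vowel → -zid → *bogujihzid*.
The past-tense form *bogujihzid*: final consonant = /d/, voiced → -a → *bogujihzida*.
The agentive form *bogujihzida* — final sound /a/ (a vowel) → -ol → *bogujihzidaol*.

bogujihzidaol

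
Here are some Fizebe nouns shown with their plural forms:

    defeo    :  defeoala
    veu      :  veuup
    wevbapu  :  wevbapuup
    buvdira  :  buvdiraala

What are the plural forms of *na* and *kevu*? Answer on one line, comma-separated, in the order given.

The alternation tracks the last vowel of the stem — -up when the last vowel of the stem is a high vowel (*veu*, *wevbapu*); -ala when the last vowel of the stem is a non-high vowel (*defeo*, *buvdira*).
*na* — last vowel /a/ (a non-high vowel) → -ala → *naala*.
*kevu*: last vowel = /u/, a high vowel → -up → *kevuup*.

naala, kevuup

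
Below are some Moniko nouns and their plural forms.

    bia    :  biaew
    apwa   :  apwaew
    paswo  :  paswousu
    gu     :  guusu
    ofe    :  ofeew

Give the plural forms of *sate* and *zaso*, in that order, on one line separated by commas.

Looking at the last vowel of each stem: -usu when the last vowel of the stem is a rounded vowel (*paswo*, *gu*); -ew when the last vowel of the stem is an unrounded vowel (*bia*, *apwa*, *ofe*).
*sate*: last vowel = /e/, an unrounded vowel → -ew → *sateew*.
Since the last vowel of *zaso* is /o/ (a rounded vowel), it takes -usu, giving *zasousu*.

sateew, zasousu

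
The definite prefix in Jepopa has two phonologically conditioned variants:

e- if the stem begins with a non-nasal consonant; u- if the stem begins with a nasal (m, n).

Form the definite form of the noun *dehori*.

edehori

Since the first consonant of *dehori* is /d/ (non-nasal), it takes e-, giving *edehori*.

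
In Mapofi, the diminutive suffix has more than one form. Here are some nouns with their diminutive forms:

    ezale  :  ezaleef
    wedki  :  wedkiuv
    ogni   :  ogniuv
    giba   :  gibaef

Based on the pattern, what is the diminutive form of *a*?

The alternation tracks the last vowel of the stem — -uv when the last vowel of the stem is a high vowel (*wedki*, *ogni*); -ef when the last vowel of the stem is a non-high vowel (*ezale*, *giba*).
The last vowel of *a* is /a/, which is a non-high vowel, so the suffix is -ef, giving *aef*.

aef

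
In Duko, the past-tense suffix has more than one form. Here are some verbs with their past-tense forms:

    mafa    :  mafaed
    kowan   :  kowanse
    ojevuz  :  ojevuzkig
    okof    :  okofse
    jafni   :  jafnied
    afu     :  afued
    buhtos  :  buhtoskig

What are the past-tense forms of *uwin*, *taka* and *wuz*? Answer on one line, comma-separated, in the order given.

uwinse, takaed, wuzkig

Looking at the final sound of each stem: -kig when the stem ends in a sibilant (*ojevuz*, *buhtos*); -se when the stem ends in a non-sibilant consonant (*kowan*, *okof*); -ed when the stem ends in a vowel (*mafa*, *jafni*, *afu*).
*uwin* — final sound /n/ (a non-sibilant consonant) → -se → *uwinse*.
Since the final sound of *taka* is /a/ (a vowel), it takes -ed, giving *takaed*.
*wuz* — final sound /z/ (a sibilant) → -kig → *wuzkig*.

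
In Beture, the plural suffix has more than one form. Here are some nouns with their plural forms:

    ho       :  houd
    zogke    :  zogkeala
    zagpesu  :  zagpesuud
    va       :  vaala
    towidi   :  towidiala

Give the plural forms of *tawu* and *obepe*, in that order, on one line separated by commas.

The alternation tracks the last vowel of the stem — -ud when the last vowel of the stem is a rounded vowel (*ho*, *zagpesu*); -ala when the last vowel of the stem is an unrounded vowel (*zogke*, *va*, *towidi*).
*tawu*: last vowel = /u/, a rounded vowel → -ud → *tawuud*.
Since the last vowel of *obepe* is /e/ (an unrounded vowel), it takes -ala, giving *obepeala*.

tawuud, obepeala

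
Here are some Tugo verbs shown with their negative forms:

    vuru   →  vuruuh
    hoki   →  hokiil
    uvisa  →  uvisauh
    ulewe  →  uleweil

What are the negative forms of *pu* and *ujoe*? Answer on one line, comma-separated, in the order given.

puuh, ujoeil

The pattern is front/back vowel harmony: -il when the last vowel of the stem is a front vowel (*hoki*, *ulewe*); -uh when the last vowel of the stem is a back vowel (*vuru*, *uvisa*).
Since the last vowel of *pu* is /u/ (a back vowel), it takes -uh, giving *puuh*.
Since the last vowel of *ujoe* is /e/ (a front vowel), it takes -il, giving *ujoeil*.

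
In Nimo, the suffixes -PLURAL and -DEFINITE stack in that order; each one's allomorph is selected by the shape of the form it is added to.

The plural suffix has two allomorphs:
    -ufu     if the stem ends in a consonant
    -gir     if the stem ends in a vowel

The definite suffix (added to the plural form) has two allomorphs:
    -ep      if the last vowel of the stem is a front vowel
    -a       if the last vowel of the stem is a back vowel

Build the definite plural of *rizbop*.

rizbopufua

*rizbop*: final sound = /p/, a consonant → -ufu → *rizbopufu*.
The last vowel of the plural form *rizbopufu* is /u/, which is a back vowel, so the definite suffix is -a, giving *rizbopufua*.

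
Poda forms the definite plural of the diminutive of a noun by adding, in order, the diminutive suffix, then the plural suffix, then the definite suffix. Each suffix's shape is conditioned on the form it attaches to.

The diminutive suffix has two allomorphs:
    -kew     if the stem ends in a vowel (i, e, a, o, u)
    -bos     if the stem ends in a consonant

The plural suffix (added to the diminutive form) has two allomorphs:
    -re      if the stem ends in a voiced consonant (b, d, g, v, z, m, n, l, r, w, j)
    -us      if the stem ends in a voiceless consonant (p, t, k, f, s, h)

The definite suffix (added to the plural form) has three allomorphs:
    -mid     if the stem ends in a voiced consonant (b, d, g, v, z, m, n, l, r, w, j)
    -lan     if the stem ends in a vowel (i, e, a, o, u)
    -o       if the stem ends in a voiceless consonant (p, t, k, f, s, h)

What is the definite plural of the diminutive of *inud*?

inudbosuso

The final sound of *inud* is /d/, which is a consonant, so the diminutive suffix is -bos, giving *inudbos*.
The diminutive form *inudbos*: final consonant = /s/, voiceless → -us → *inudbosus*.
Since the final sound of the plural form *inudbosus* is /s/ (a voiceless consonant), it takes -o, giving *inudbosuso*.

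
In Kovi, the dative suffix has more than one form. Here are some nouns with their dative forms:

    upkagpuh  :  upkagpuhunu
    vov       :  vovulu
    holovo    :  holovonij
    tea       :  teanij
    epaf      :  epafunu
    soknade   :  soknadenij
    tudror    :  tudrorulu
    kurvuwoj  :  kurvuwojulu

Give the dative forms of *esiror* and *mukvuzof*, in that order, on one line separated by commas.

esirorulu, mukvuzofunu

The alternation tracks the final sound of the stem — -unu when the stem ends in a voiceless consonant (*upkagpuh*, *epaf*); -ulu when the stem ends in a voiced consonant (*vov*, *tudror*, *kurvuwoj*); -nij when the stem ends in a vowel (*holovo*, *tea*, *soknade*).
*esiror*: final sound = /r/, a voiced consonant → -ulu → *esirorulu*.
The final sound of *mukvuzof* is /f/, which is a voiceless consonant, so the suffix is -unu, giving *mukvuzofunu*.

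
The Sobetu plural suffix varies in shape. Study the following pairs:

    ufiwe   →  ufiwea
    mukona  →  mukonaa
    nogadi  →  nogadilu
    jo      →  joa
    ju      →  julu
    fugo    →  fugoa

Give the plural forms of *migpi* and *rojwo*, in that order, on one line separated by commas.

The suffix is conditioned by the last vowel: -lu when the last vowel of the stem is a high vowel (*nogadi*, *ju*); -a when the last vowel of the stem is a non-high vowel (*ufiwe*, *mukona*, *jo*, *fugo*).
*migpi* — last vowel /i/ (a high vowel) → -lu → *migpilu*.
*rojwo* — last vowel /o/ (a non-high vowel) → -a → *rojwoa*.

migpilu, rojwoa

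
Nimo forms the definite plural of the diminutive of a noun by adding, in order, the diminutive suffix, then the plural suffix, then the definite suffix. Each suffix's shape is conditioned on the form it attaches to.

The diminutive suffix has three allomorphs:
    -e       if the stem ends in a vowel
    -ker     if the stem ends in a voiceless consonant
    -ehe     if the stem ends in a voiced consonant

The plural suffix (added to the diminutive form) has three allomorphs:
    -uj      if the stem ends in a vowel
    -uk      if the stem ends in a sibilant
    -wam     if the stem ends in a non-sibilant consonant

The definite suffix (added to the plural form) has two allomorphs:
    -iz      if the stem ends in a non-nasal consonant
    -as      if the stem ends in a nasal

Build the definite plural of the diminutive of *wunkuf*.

*wunkuf* — final sound /f/ (a voiceless consonant) → -ker → *wunkufker*.
The diminutive form *wunkufker*: final sound = /r/, a non-sibilant consonant → -wam → *wunkufkerwam*.
Since the final consonant of the plural form *wunkufkerwam* is /m/ (a nasal), it takes -as, giving *wunkufkerwamas*.

wunkufkerwamas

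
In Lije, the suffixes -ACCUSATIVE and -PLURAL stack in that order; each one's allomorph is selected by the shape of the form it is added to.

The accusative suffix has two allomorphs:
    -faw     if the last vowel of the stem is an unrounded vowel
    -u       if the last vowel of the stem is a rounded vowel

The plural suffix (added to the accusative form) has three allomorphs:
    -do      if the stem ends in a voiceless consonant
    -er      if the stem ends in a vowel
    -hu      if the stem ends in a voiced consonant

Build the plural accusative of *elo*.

The last vowel of *elo* is /o/, which is a rounded vowel, so the accusative suffix is -u, giving *elou*.
The final sound of the accusative form *elou* is /u/, which is a vowel, so the plural suffix is -er, giving *elouer*.

elouer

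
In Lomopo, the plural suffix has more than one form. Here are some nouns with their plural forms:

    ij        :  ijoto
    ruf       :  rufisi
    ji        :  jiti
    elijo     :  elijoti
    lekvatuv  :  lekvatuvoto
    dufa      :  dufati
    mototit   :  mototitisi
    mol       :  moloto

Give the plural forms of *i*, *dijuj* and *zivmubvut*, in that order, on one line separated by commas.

iti, dijujoto, zivmubvutisi

The alternation tracks the final sound of the stem — -isi when the stem ends in a voiceless consonant (*ruf*, *mototit*); -oto when the stem ends in a voiced consonant (*ij*, *lekvatuv*, *mol*); -ti when the stem ends in a vowel (*ji*, *elijo*, *dufa*).
*i* — final sound /i/ (a vowel) → -ti → *iti*.
*dijuj*: final sound = /j/, a voiced consonant → -oto → *dijujoto*.
*zivmubvut*: final sound = /t/, a voiceless consonant → -isi → *zivmubvutisi*.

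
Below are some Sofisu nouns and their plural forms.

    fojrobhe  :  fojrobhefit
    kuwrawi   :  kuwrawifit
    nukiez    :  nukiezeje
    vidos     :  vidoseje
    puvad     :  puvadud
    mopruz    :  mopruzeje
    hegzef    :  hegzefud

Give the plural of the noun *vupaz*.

vupazeje

Looking at the final sound of each stem: -eje when the stem ends in a sibilant (*nukiez*, *vidos*, *mopruz*); -ud when the stem ends in a non-sibilant consonant (*puvad*, *hegzef*); -fit when the stem ends in a vowel (*fojrobhe*, *kuwrawi*).
*vupaz*: final sound = /z/, a sibilant → -eje → *vupazeje*.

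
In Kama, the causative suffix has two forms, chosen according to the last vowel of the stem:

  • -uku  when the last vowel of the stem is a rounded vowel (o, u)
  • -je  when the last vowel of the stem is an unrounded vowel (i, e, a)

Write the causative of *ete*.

*ete* — last vowel /e/ (an unrounded vowel) → -je → *eteje*.

eteje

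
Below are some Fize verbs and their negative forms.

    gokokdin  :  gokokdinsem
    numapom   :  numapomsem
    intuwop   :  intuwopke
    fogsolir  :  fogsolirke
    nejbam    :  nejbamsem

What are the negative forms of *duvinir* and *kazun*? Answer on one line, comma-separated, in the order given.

The alternation tracks the final consonant of the stem — -sem when the stem ends in a nasal (*gokokdin*, *numapom*, *nejbam*); -ke when the stem ends in a non-nasal consonant (*intuwop*, *fogsolir*).
*duvinir* — final consonant /r/ (non-nasal) → -ke → *duvinirke*.
*kazun* — final consonant /n/ (a nasal) → -sem → *kazunsem*.

duvinirke, kazunsem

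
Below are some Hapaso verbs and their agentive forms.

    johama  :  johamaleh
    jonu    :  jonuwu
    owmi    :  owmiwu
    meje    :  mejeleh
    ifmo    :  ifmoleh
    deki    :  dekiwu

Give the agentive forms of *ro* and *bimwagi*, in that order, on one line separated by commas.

Looking at the last vowel of each stem: -wu when the last vowel of the stem is a high vowel (*jonu*, *owmi*, *deki*); -leh when the last vowel of the stem is a non-high vowel (*johama*, *meje*, *ifmo*).
The last vowel of *ro* is /o/, which is a non-high vowel, so the suffix is -leh, giving *roleh*.
*bimwagi* — last vowel /i/ (a high vowel) → -wu → *bimwagiwu*.

roleh, bimwagiwu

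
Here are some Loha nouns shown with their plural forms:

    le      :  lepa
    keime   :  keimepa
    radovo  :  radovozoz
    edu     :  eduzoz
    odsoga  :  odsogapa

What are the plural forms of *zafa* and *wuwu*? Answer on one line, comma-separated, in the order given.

zafapa, wuwuzoz

The alternation tracks the last vowel of the stem — -zoz when the last vowel of the stem is a rounded vowel (*radovo*, *edu*); -pa when the last vowel of the stem is an unrounded vowel (*le*, *keime*, *odsoga*).
*zafa* — last vowel /a/ (an unrounded vowel) → -pa → *zafapa*.
Since the last vowel of *wuwu* is /u/ (a rounded vowel), it takes -zoz, giving *wuwuzoz*.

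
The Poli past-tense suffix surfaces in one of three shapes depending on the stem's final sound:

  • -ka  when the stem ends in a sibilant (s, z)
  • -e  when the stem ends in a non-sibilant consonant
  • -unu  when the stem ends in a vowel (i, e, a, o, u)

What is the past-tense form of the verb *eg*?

*eg* — final sound /g/ (a non-sibilant consonant) → -e → *ege*.

ege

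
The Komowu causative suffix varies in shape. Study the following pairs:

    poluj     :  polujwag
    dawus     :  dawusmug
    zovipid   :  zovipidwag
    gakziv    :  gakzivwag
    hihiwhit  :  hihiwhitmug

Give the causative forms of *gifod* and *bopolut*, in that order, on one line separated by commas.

The alternation tracks the final consonant of the stem — -mug when the stem ends in a voiceless consonant (*dawus*, *hihiwhit*); -wag when the stem ends in a voiced consonant (*poluj*, *zovipid*, *gakziv*).
Since the final consonant of *gifod* is /d/ (voiced), it takes -wag, giving *gifodwag*.
*bopolut*: final consonant = /t/, voiceless → -mug → *bopolutmug*.

gifodwag, bopolutmug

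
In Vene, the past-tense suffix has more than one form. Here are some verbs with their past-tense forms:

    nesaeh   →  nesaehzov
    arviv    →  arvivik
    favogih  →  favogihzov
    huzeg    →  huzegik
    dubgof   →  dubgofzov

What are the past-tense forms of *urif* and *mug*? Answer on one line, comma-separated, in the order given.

urifzov, mugik

The alternation tracks the final consonant of the stem — -zov when the stem ends in a voiceless consonant (*nesaeh*, *favogih*, *dubgof*); -ik when the stem ends in a voiced consonant (*arviv*, *huzeg*).
*urif* — final consonant /f/ (voiceless) → -zov → *urifzov*.
The final consonant of *mug* is /g/, which is voiced, so the suffix is -ik, giving *mugik*.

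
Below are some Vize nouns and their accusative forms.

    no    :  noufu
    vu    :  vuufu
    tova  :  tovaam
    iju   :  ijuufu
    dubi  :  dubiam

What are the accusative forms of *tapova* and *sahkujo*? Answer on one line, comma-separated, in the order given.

Looking at the last vowel of each stem: -ufu when the last vowel of the stem is a rounded vowel (*no*, *vu*, *iju*); -am when the last vowel of the stem is an unrounded vowel (*tova*, *dubi*).
The last vowel of *tapova* is /a/, which is an unrounded vowel, so the suffix is -am, giving *tapovaam*.
The last vowel of *sahkujo* is /o/, which is a rounded vowel, so the suffix is -ufu, giving *sahkujoufu*.

tapovaam, sahkujoufu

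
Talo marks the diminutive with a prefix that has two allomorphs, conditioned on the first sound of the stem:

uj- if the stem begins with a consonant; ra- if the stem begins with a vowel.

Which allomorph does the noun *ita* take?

ra-

The first sound of *ita* is /i/, which is a vowel, so the prefix is ra-.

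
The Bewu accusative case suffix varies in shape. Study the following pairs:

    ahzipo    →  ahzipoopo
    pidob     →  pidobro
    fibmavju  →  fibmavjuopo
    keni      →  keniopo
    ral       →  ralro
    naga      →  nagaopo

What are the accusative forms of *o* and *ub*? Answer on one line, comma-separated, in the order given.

The suffix is conditioned by the final sound: -ro when the stem ends in a consonant (*pidob*, *ral*); -opo when the stem ends in a vowel (*ahzipo*, *fibmavju*, *keni*, *naga*).
*o*: final sound = /o/, a vowel → -opo → *oopo*.
*ub* — final sound /b/ (a consonant) → -ro → *ubro*.

oopo, ubro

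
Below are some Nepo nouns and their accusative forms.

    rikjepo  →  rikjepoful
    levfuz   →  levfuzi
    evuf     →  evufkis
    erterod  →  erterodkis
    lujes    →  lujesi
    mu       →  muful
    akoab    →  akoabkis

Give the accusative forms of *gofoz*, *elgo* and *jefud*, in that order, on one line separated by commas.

gofozi, elgoful, jefudkis

The suffix is conditioned by the final sound: -i when the stem ends in a sibilant (*levfuz*, *lujes*); -kis when the stem ends in a non-sibilant consonant (*evuf*, *erterod*, *akoab*); -ful when the stem ends in a vowel (*rikjepo*, *mu*).
Since the final sound of *gofoz* is /z/ (a sibilant), it takes -i, giving *gofozi*.
The final sound of *elgo* is /o/, which is a vowel, so the suffix is -ful, giving *elgoful*.
*jefud*: final sound = /d/, a non-sibilant consonant → -kis → *jefudkis*.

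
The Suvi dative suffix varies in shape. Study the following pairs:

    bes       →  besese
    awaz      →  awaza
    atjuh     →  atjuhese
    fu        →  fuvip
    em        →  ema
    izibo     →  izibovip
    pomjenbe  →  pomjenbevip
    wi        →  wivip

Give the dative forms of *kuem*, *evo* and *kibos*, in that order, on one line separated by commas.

kuema, evovip, kibosese

The alternation tracks the final sound of the stem — -ese when the stem ends in a voiceless consonant (*bes*, *atjuh*); -a when the stem ends in a voiced consonant (*awaz*, *em*); -vip when the stem ends in a vowel (*fu*, *izibo*, *pomjenbe*, *wi*).
*kuem*: final sound = /m/, a voiced consonant → -a → *kuema*.
*evo*: final sound = /o/, a vowel → -vip → *evovip*.
Since the final sound of *kibos* is /s/ (a voiceless consonant), it takes -ese, giving *kibosese*.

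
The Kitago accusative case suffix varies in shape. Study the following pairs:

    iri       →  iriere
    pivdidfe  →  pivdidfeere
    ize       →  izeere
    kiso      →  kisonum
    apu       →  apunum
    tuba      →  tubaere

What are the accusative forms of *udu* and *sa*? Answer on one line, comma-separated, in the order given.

udunum, saere

The alternation tracks the last vowel of the stem — -num when the last vowel of the stem is a rounded vowel (*kiso*, *apu*); -ere when the last vowel of the stem is an unrounded vowel (*iri*, *pivdidfe*, *ize*, *tuba*).
Since the last vowel of *udu* is /u/ (a rounded vowel), it takes -num, giving *udunum*.
The last vowel of *sa* is /a/, which is an unrounded vowel, so the suffix is -ere, giving *saere*.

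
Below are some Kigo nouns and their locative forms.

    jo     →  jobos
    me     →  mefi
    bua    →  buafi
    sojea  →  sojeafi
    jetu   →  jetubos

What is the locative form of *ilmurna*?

ilmurnafi

The suffix is conditioned by the last vowel: -bos when the last vowel of the stem is a rounded vowel (*jo*, *jetu*); -fi when the last vowel of the stem is an unrounded vowel (*me*, *bua*, *sojea*).
The last vowel of *ilmurna* is /a/, which is an unrounded vowel, so the suffix is -fi, giving *ilmurnafi*.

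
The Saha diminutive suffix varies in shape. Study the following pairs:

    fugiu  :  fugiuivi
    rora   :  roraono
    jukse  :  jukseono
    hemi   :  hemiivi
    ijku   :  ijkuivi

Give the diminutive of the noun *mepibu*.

mepibuivi

The alternation tracks the last vowel of the stem — -ivi when the last vowel of the stem is a high vowel (*fugiu*, *hemi*, *ijku*); -ono when the last vowel of the stem is a non-high vowel (*rora*, *jukse*).
Since the last vowel of *mepibu* is /u/ (a high vowel), it takes -ivi, giving *mepibuivi*.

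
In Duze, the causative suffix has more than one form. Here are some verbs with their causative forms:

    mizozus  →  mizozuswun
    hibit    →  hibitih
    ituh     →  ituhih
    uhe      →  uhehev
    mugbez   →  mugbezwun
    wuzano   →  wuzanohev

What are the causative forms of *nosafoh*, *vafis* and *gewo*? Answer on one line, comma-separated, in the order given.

nosafohih, vafiswun, gewohev

The pattern is sibilance of the final sound: -wun when the stem ends in a sibilant (*mizozus*, *mugbez*); -ih when the stem ends in a non-sibilant consonant (*hibit*, *ituh*); -hev when the stem ends in a vowel (*uhe*, *wuzano*).
Since the final sound of *nosafoh* is /h/ (a non-sibilant consonant), it takes -ih, giving *nosafohih*.
The final sound of *vafis* is /s/, which is a sibilant, so the suffix is -wun, giving *vafiswun*.
*gewo* — final sound /o/ (a vowel) → -hev → *gewohev*.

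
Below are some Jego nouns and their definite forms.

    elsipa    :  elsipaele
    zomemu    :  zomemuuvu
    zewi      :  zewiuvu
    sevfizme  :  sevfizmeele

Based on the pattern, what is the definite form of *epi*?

epiuvu

The pattern is height harmony: -uvu when the last vowel of the stem is a high vowel (*zomemu*, *zewi*); -ele when the last vowel of the stem is a non-high vowel (*elsipa*, *sevfizme*).
Since the last vowel of *epi* is /i/ (a high vowel), it takes -uvu, giving *epiuvu*.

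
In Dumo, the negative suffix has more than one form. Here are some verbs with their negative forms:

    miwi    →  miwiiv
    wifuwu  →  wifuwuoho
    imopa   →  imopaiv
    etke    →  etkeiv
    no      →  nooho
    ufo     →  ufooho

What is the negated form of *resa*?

The suffix is conditioned by the last vowel: -oho when the last vowel of the stem is a rounded vowel (*wifuwu*, *no*, *ufo*); -iv when the last vowel of the stem is an unrounded vowel (*miwi*, *imopa*, *etke*).
The last vowel of *resa* is /a/, which is an unrounded vowel, so the suffix is -iv, giving *resaiv*.

resaiv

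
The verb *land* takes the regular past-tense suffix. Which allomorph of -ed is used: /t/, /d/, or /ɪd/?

The stem *land* ends in /t/ or /d/.
The -ed suffix is realized as /ɪd/ after /t, d/; as /t/ after other voiceless consonants; and as /d/ after other voiced sounds.
So -ed on *land* is pronounced /ɪd/.

/ɪd/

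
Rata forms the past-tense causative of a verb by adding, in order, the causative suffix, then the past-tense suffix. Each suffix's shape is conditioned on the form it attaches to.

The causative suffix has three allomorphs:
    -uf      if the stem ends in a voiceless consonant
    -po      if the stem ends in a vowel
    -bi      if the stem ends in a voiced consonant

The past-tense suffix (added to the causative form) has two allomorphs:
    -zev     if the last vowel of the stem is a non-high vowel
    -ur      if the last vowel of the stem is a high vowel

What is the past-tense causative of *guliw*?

guliwbiur

The final sound of *guliw* is /w/, which is a voiced consonant, so the causative suffix is -bi, giving *guliwbi*.
The causative form *guliwbi* — last vowel /i/ (a high vowel) → -ur → *guliwbiur*.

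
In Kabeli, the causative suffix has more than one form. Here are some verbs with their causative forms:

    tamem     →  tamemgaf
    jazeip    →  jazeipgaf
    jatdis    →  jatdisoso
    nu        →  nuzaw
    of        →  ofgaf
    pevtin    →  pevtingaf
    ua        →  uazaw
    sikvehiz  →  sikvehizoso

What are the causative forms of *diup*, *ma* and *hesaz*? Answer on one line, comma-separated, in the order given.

The pattern is sibilance of the final sound: -oso when the stem ends in a sibilant (*jatdis*, *sikvehiz*); -gaf when the stem ends in a non-sibilant consonant (*tamem*, *jazeip*, *of*, *pevtin*); -zaw when the stem ends in a vowel (*nu*, *ua*).
*diup* — final sound /p/ (a non-sibilant consonant) → -gaf → *diupgaf*.
The final sound of *ma* is /a/, which is a vowel, so the suffix is -zaw, giving *mazaw*.
Since the final sound of *hesaz* is /z/ (a sibilant), it takes -oso, giving *hesazoso*.

diupgaf, mazaw, hesazoso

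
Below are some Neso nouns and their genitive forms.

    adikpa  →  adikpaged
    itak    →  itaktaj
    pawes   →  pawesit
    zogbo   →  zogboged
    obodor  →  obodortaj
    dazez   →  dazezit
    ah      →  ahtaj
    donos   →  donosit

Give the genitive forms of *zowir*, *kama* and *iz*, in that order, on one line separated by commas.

zowirtaj, kamaged, izit

The alternation tracks the final sound of the stem — -it when the stem ends in a sibilant (*pawes*, *dazez*, *donos*); -taj when the stem ends in a non-sibilant consonant (*itak*, *obodor*, *ah*); -ged when the stem ends in a vowel (*adikpa*, *zogbo*).
The final sound of *zowir* is /r/, which is a non-sibilant consonant, so the suffix is -taj, giving *zowirtaj*.
*kama* — final sound /a/ (a vowel) → -ged → *kamaged*.
The final sound of *iz* is /z/, which is a sibilant, so the suffix is -it, giving *izit*.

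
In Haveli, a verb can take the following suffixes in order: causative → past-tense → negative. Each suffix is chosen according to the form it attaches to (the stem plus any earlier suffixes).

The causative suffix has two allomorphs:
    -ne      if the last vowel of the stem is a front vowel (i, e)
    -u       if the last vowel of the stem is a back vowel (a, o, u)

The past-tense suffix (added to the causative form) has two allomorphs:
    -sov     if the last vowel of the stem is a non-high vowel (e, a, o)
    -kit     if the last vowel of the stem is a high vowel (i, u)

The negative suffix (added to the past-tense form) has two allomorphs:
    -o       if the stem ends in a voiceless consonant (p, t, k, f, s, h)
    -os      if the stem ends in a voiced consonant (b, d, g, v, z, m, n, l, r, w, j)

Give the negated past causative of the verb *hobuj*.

hobujukito

*hobuj* — last vowel /u/ (a back vowel) → -u → *hobuju*.
The causative form *hobuju*: last vowel = /u/, a high vowel → -kit → *hobujukit*.
The past-tense form *hobujukit*: final consonant = /t/, voiceless → -o → *hobujukito*.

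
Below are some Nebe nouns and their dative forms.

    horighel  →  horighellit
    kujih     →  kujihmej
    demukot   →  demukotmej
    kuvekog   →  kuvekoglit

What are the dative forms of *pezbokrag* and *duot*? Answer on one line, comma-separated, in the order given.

pezbokraglit, duotmej

The alternation tracks the final consonant of the stem — -mej when the stem ends in a voiceless consonant (*kujih*, *demukot*); -lit when the stem ends in a voiced consonant (*horighel*, *kuvekog*).
*pezbokrag* — final consonant /g/ (voiced) → -lit → *pezbokraglit*.
Since the final consonant of *duot* is /t/ (voiceless), it takes -mej, giving *duotmej*.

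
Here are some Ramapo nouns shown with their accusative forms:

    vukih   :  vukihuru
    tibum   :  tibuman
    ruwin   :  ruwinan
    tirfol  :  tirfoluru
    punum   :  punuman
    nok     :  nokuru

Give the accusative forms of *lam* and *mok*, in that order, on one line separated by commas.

Looking at the final consonant of each stem: -an when the stem ends in a nasal (*tibum*, *ruwin*, *punum*); -uru when the stem ends in a non-nasal consonant (*vukih*, *tirfol*, *nok*).
Since the final consonant of *lam* is /m/ (a nasal), it takes -an, giving *laman*.
*mok*: final consonant = /k/, non-nasal → -uru → *mokuru*.

laman, mokuru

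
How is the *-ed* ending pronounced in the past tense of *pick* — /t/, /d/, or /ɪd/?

The stem *pick* ends in a voiceless consonant other than /t/.
The -ed suffix is realized as /ɪd/ after /t, d/; as /t/ after other voiceless consonants; and as /d/ after other voiced sounds.
So -ed on *pick* is pronounced /t/.

/t/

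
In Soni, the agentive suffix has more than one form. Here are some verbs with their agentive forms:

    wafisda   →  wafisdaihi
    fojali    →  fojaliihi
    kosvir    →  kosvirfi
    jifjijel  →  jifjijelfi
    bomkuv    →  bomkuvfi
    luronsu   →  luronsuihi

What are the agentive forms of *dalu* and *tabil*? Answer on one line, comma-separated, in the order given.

The suffix is conditioned by the final sound: -fi when the stem ends in a consonant (*kosvir*, *jifjijel*, *bomkuv*); -ihi when the stem ends in a vowel (*wafisda*, *fojali*, *luronsu*).
The final sound of *dalu* is /u/, which is a vowel, so the suffix is -ihi, giving *daluihi*.
*tabil* — final sound /l/ (a consonant) → -fi → *tabilfi*.

daluihi, tabilfi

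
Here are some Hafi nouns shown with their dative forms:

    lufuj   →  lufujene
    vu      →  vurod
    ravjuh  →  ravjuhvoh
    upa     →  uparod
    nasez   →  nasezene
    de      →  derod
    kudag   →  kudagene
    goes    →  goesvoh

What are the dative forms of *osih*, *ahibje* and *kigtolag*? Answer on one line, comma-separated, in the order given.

The suffix is conditioned by the final sound: -voh when the stem ends in a voiceless consonant (*ravjuh*, *goes*); -ene when the stem ends in a voiced consonant (*lufuj*, *nasez*, *kudag*); -rod when the stem ends in a vowel (*vu*, *upa*, *de*).
*osih*: final sound = /h/, a voiceless consonant → -voh → *osihvoh*.
*ahibje* — final sound /e/ (a vowel) → -rod → *ahibjerod*.
*kigtolag*: final sound = /g/, a voiced consonant → -ene → *kigtolagene*.

osihvoh, ahibjerod, kigtolagene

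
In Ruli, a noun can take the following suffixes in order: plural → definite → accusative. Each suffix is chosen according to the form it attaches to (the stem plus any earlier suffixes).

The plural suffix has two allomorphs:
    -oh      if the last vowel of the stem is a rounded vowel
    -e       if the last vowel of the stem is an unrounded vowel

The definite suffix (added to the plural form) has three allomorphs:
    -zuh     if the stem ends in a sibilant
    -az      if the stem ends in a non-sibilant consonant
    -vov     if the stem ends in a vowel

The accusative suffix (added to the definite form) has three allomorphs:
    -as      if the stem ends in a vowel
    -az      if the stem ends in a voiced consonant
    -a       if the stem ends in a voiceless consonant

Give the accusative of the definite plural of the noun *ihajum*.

ihajumohazaz

*ihajum* — last vowel /u/ (a rounded vowel) → -oh → *ihajumoh*.
Since the final sound of the plural form *ihajumoh* is /h/ (a non-sibilant consonant), it takes -az, giving *ihajumohaz*.
The definite form *ihajumohaz* — final sound /z/ (a voiced consonant) → -az → *ihajumohazaz*.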